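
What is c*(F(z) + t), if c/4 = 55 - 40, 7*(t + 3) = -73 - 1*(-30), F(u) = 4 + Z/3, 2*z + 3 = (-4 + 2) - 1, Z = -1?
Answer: -2300/7 ≈ -328.57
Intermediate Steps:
z = -3 (z = -3/2 + ((-4 + 2) - 1)/2 = -3/2 + (-2 - 1)/2 = -3/2 + (½)*(-3) = -3/2 - 3/2 = -3)
F(u) = 11/3 (F(u) = 4 - 1/3 = 4 - 1*⅓ = 4 - ⅓ = 11/3)
t = -64/7 (t = -3 + (-73 - 1*(-30))/7 = -3 + (-73 + 30)/7 = -3 + (⅐)*(-43) = -3 - 43/7 = -64/7 ≈ -9.1429)
c = 60 (c = 4*(55 - 40) = 4*15 = 60)
c*(F(z) + t) = 60*(11/3 - 64/7) = 60*(-115/21) = -2300/7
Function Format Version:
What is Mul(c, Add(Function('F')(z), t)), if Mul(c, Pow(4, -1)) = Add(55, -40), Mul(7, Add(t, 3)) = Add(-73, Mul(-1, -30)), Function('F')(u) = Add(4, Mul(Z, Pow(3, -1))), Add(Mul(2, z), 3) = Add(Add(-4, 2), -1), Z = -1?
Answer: Rational(-2300, 7) ≈ -328.57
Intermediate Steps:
z = -3 (z = Add(Rational(-3, 2), Mul(Rational(1, 2), Add(Add(-4, 2), -1))) = Add(Rational(-3, 2), Mul(Rational(1, 2), Add(-2, -1))) = Add(Rational(-3, 2), Mul(Rational(1, 2), -3)) = Add(Rational(-3, 2), Rational(-3, 2)) = -3)
Function('F')(u) = Rational(11, 3) (Function('F')(u) = Add(4, Mul(-1, Pow(3, -1))) = Add(4, Mul(-1, Rational(1, 3))) = Add(4, Rational(-1, 3)) = Rational(11, 3))
t = Rational(-64, 7) (t = Add(-3, Mul(Rational(1, 7), Add(-73, Mul(-1, -30)))) = Add(-3, Mul(Rational(1, 7), Add(-73, 30))) = Add(-3, Mul(Rational(1, 7), -43)) = Add(-3, Rational(-43, 7)) = Rational(-64, 7) ≈ -9.1429)
c = 60 (c = Mul(4, Add(55, -40)) = Mul(4, 15) = 60)
Mul(c, Add(Function('F')(z), t)) = Mul(60, Add(Rational(11, 3), Rational(-64, 7))) = Mul(60, Rational(-115, 21)) = Rational(-2300, 7)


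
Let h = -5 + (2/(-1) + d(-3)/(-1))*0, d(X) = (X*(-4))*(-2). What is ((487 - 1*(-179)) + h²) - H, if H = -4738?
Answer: 5429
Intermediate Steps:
d(X) = 8*X (d(X) = -4*X*(-2) = 8*X)
h = -5 (h = -5 + (2/(-1) + (8*(-3))/(-1))*0 = -5 + (2*(-1) - 24*(-1))*0 = -5 + (-2 + 24)*0 = -5 + 22*0 = -5 + 0 = -5)
((487 - 1*(-179)) + h²) - H = ((487 - 1*(-179)) + (-5)²) - 1*(-4738) = ((487 + 179) + 25) + 4738 = (666 + 25) + 4738 = 691 + 4738 = 5429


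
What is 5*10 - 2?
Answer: 48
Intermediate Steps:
5*10 - 2 = 50 - 2 = 48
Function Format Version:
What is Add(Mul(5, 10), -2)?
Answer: 48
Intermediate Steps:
Add(Mul(5, 10), -2) = Add(50, -2) = 48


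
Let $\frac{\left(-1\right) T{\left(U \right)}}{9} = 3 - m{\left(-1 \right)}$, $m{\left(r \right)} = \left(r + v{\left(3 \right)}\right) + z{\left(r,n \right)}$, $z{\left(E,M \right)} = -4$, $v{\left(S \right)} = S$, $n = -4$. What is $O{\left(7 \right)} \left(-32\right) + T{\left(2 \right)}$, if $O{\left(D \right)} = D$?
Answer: $-269$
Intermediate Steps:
$m{\left(r \right)} = -1 + r$ ($m{\left(r \right)} = \left(r + 3\right) - 4 = \left(3 + r\right) - 4 = -1 + r$)
$T{\left(U \right)} = -45$ ($T{\left(U \right)} = - 9 \left(3 - \left(-1 - 1\right)\right) = - 9 \left(3 - -2\right) = - 9 \left(3 + 2\right) = \left(-9\right) 5 = -45$)
$O{\left(7 \right)} \left(-32\right) + T{\left(2 \right)} = 7 \left(-32\right) - 45 = -224 - 45 = -269$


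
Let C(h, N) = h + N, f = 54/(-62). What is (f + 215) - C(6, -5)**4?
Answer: 6607/31 ≈ 213.13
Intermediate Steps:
f = -27/31 (f = 54*(-1/62) = -27/31 ≈ -0.87097)
C(h, N) = N + h
(f + 215) - C(6, -5)**4 = (-27/31 + 215) - (-5 + 6)**4 = 6638/31 - 1*1**4 = 6638/31 - 1*1 = 6638/31 - 1 = 6607/31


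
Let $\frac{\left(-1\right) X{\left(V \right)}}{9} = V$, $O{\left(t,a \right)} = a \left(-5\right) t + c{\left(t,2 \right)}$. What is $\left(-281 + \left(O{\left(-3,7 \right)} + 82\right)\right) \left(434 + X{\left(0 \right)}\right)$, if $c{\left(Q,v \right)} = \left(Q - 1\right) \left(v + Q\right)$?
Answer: $-39060$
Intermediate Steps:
$c{\left(Q,v \right)} = \left(-1 + Q\right) \left(Q + v\right)$
$O{\left(t,a \right)} = -2 + t + t^{2} - 5 a t$ ($O{\left(t,a \right)} = a \left(-5\right) t + \left(t^{2} - t - 2 + t 2\right) = - 5 a t + \left(t^{2} - t - 2 + 2 t\right) = - 5 a t + \left(-2 + t + t^{2}\right) = -2 + t + t^{2} - 5 a t$)
$X{\left(V \right)} = - 9 V$
$\left(-281 + \left(O{\left(-3,7 \right)} + 82\right)\right) \left(434 + X{\left(0 \right)}\right) = \left(-281 + \left(\left(-2 - 3 + \left(-3\right)^{2} - 35 \left(-3\right)\right) + 82\right)\right) \left(434 - 0\right) = \left(-281 + \left(\left(-2 - 3 + 9 + 105\right) + 82\right)\right) \left(434 + 0\right) = \left(-281 + \left(109 + 82\right)\right) 434 = \left(-281 + 191\right) 434 = \left(-90\right) 434 = -39060$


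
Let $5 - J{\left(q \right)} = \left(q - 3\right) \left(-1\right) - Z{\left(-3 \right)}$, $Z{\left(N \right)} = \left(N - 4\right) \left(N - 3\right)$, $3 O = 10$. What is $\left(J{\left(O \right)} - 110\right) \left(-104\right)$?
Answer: $\frac{19552}{3} \approx 6517.3$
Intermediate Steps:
$O = \frac{10}{3}$ ($O = \frac{1}{3} \cdot 10 = \frac{10}{3} \approx 3.3333$)
$Z{\left(N \right)} = \left(-4 + N\right) \left(-3 + N\right)$
$J{\left(q \right)} = 44 + q$ ($J{\left(q \right)} = 5 - \left(\left(q - 3\right) \left(-1\right) - \left(12 + \left(-3\right)^{2} - -21\right)\right) = 5 - \left(\left(-3 + q\right) \left(-1\right) - \left(12 + 9 + 21\right)\right) = 5 - \left(\left(3 - q\right) - 42\right) = 5 - \left(-39 - q\right) = 5 + \left(39 + q\right) = 44 + q$)
$\left(J{\left(O \right)} - 110\right) \left(-104\right) = \left(\left(44 + \frac{10}{3}\right) - 110\right) \left(-104\right) = \left(\frac{142}{3} - 110\right) \left(-104\right) = \left(- \frac{188}{3}\right) \left(-104\right) = \frac{19552}{3}$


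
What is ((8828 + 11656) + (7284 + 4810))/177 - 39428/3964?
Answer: 30540109/175407 ≈ 174.11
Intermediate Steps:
((8828 + 11656) + (7284 + 4810))/177 - 39428/3964 = (20484 + 12094)*(1/177) - 39428*1/3964 = 32578*(1/177) - 9857/991 = 32578/177 - 9857/991 = 30540109/175407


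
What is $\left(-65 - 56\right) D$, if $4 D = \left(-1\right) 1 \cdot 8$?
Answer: $242$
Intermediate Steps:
$D = -2$ ($D = \frac{\left(-1\right) 1 \cdot 8}{4} = \frac{\left(-1\right) 8}{4} = \frac{1}{4} \left(-8\right) = -2$)
$\left(-65 - 56\right) D = \left(-65 - 56\right) \left(-2\right) = \left(-121\right) \left(-2\right) = 242$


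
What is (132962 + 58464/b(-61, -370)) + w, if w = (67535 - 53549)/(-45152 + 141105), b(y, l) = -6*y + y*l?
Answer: 599642983768/4509791 ≈ 1.3296e+5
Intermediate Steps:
b(y, l) = -6*y + l*y
w = 13986/95953 ≈ 0.14576
(132962 + 58464/b(-61, -370)) + w = (132962 + 58464/((-61*(-6 - 370)))) + 13986/95953 = (132962 + 58464/((-61*(-376)))) + 13986/95953 = (132962 + 58464/22936) + 13986/95953 = (132962 + 58464*(1/22936)) + 13986/95953 = (132962 + 7308/2867) + 13986/95953 = 381209362/2867 + 13986/95953 = 599642983768/4509791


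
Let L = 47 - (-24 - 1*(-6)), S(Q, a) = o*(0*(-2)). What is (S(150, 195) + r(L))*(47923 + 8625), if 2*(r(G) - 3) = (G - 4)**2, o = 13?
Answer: 105377198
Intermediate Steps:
S(Q, a) = 0 (S(Q, a) = 13*(0*(-2)) = 13*0 = 0)
L = 65 (L = 47 - (-24 + 6) = 47 - 1*(-18) = 47 + 18 = 65)
r(G) = 3 + (-4 + G)**2/2 (r(G) = 3 + (G - 4)**2/2 = 3 + (-4 + G)**2/2)
(S(150, 195) + r(L))*(47923 + 8625) = (0 + (3 + (-4 + 65)**2/2))*(47923 + 8625) = (0 + (3 + (1/2)*61**2))*56548 = (0 + (3 + (1/2)*3721))*56548 = (0 + (3 + 3721/2))*56548 = (0 + 3727/2)*56548 = (3727/2)*56548 = 105377198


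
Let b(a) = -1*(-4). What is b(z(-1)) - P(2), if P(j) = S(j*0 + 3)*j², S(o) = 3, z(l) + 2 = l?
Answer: -8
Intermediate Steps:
z(l) = -2 + l
b(a) = 4
P(j) = 3*j²
b(z(-1)) - P(2) = 4 - 3*2² = 4 - 3*4 = 4 - 1*12 = 4 - 12 = -8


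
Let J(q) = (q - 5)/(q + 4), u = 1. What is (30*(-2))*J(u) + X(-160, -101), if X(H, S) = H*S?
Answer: 16208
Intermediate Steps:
J(q) = (-5 + q)/(4 + q)
(30*(-2))*J(u) + X(-160, -101) = (30*(-2))*((-5 + 1)/(4 + 1)) - 160*(-101) = -60*(-4)/5 + 16160 = -12*(-4) + 16160 = -60*(-⅘) + 16160 = 48 + 16160 = 16208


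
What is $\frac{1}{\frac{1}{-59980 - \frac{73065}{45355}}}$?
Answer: $- \frac{544093193}{9071} \approx -59982.0$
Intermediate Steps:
$\frac{1}{\frac{1}{-59980 - \frac{73065}{45355}}} = \frac{1}{\frac{1}{-59980 - \frac{14613}{9071}}} = \frac{1}{\frac{1}{- \frac{544093193}{9071}}} = \frac{1}{- \frac{9071}{544093193}} = - \frac{544093193}{9071}$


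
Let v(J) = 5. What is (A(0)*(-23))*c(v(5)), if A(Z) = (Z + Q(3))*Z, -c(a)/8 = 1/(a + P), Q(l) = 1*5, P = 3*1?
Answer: 0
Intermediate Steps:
P = 3
Q(l) = 5
c(a) = -8/(3 + a) (c(a) = -8/(a + 3) = -8/(3 + a))
A(Z) = Z*(5 + Z) (A(Z) = (Z + 5)*Z = (5 + Z)*Z = Z*(5 + Z))
(A(0)*(-23))*c(v(5)) = ((0*(5 + 0))*(-23))*(-8/(3 + 5)) = ((0*5)*(-23))*(-8/8) = (0*(-23))*(-8*⅛) = 0*(-1) = 0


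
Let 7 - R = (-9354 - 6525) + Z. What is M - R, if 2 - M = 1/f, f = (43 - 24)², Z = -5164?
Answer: -7598329/361 ≈ -21048.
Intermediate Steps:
f = 361 (f = 19² = 361)
R = 21050 (R = 7 - ((-9354 - 6525) - 5164) = 7 - (-15879 - 5164) = 7 - 1*(-21043) = 7 + 21043 = 21050)
M = 721/361 (M = 2 - 1/361 = 721/361 ≈ 1.9972)
M - R = 721/361 - 1*21050 = 721/361 - 21050 = -7598329/361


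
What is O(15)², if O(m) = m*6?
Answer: 8100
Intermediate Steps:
O(m) = 6*m
O(15)² = (6*15)² = 90² = 8100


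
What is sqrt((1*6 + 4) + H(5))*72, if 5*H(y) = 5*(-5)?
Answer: 72*sqrt(5) ≈ 161.00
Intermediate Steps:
H(y) = -5 (H(y) = (5*(-5))/5 = (1/5)*(-25) = -5)
sqrt((1*6 + 4) + H(5))*72 = sqrt((1*6 + 4) - 5)*72 = sqrt((6 + 4) - 5)*72 = sqrt(10 - 5)*72 = sqrt(5)*72 = 72*sqrt(5)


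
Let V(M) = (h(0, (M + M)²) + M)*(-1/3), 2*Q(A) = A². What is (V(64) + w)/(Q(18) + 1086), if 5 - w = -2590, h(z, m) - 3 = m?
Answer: -4333/1872 ≈ -2.3146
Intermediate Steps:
h(z, m) = 3 + m
w = 2595 (w = 5 - 1*(-2590) = 5 + 2590 = 2595)
Q(A) = A²/2
V(M) = -1 - 4*M²/3 - M/3 (V(M) = ((3 + (M + M)²) + M)*(-1/3) = ((3 + (2*M)²) + M)*(-1*⅓) = ((3 + 4*M²) + M)*(-⅓) = (3 + M + 4*M²)*(-⅓) = -1 - 4*M²/3 - M/3)
(V(64) + w)/(Q(18) + 1086) = ((-1 - 4/3*64² - ⅓*64) + 2595)/((½)*18² + 1086) = ((-1 - 4/3*4096 - 64/3) + 2595)/((½)*324 + 1086) = ((-1 - 16384/3 - 64/3) + 2595)/(162 + 1086) = (-16451/3 + 2595)/1248 = -8666/3*1/1248 = -4333/1872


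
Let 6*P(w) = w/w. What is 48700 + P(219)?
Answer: 292201/6 ≈ 48700.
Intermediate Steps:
P(w) = ⅙ (P(w) = (w/w)/6 = (⅙)*1 = ⅙)
48700 + P(219) = 48700 + ⅙ = 292201/6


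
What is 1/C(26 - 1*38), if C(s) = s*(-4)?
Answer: 1/48 ≈ 0.020833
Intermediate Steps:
C(s) = -4*s
1/C(26 - 1*38) = 1/(-4*(26 - 1*38)) = 1/(-4*(26 - 38)) = 1/(-4*(-12)) = 1/48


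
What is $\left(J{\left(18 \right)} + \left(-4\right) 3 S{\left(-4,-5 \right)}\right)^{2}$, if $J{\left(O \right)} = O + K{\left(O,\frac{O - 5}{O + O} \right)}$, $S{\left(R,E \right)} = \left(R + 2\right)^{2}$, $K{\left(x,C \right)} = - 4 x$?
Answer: $10404$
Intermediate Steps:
$S{\left(R,E \right)} = \left(2 + R\right)^{2}$
$J{\left(O \right)} = - 3 O$ ($J{\left(O \right)} = O - 4 O = - 3 O$)
$\left(J{\left(18 \right)} + \left(-4\right) 3 S{\left(-4,-5 \right)}\right)^{2} = \left(\left(-3\right) 18 + \left(-4\right) 3 \left(2 - 4\right)^{2}\right)^{2} = \left(-54 - 12 \left(-2\right)^{2}\right)^{2} = \left(-54 - 48\right)^{2} = \left(-102\right)^{2} = 10404$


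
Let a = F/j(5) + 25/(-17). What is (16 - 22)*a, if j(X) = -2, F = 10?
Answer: 660/17 ≈ 38.824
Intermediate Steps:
a = -110/17 (a = 10/(-2) + 25/(-17) = 10*(-½) + 25*(-1/17) = -5 - 25/17 = -110/17 ≈ -6.4706)
(16 - 22)*a = (16 - 22)*(-110/17) = -6*(-110/17) = 660/17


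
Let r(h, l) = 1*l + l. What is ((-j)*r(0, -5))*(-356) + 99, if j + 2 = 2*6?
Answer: -35501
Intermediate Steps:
r(h, l) = 2*l (r(h, l) = l + l = 2*l)
j = 10 (j = -2 + 2*6 = -2 + 12 = 10)
((-j)*r(0, -5))*(-356) + 99 = ((-1*10)*(2*(-5)))*(-356) + 99 = -10*(-10)*(-356) + 99 = 100*(-356) + 99 = -35600 + 99 = -35501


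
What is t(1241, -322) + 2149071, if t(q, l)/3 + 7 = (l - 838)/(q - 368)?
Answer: 625372390/291 ≈ 2.1490e+6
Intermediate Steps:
t(q, l) = -21 + 3*(-838 + l)/(-368 + q) (t(q, l) = -21 + 3*((l - 838)/(q - 368)) = -21 + 3*((-838 + l)/(-368 + q)) = -21 + 3*(-838 + l)/(-368 + q))
t(1241, -322) + 2149071 = 3*(1738 - 322 - 7*1241)/(-368 + 1241) + 2149071 = 3*(1738 - 322 - 8687)/873 + 2149071 = 3*(1/873)*(-7271) + 2149071 = -7271/291 + 2149071 = 625372390/291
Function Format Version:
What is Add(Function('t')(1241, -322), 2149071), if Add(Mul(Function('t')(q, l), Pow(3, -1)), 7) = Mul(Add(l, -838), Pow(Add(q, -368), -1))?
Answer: Rational(625372390, 291) ≈ 2.1490e+6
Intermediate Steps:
Function('t')(q, l) = Add(-21, Mul(3, Pow(Add(-368, q), -1), Add(-838, l))) (Function('t')(q, l) = Add(-21, Mul(3, Mul(Add(l, -838), Pow(Add(q, -368), -1)))) = Add(-21, Mul(3, Mul(Add(-838, l), Pow(Add(-368, q), -1)))) = Add(-21, Mul(3, Mul(Pow(Add(-368, q), -1), Add(-838, l)))) = Add(-21, Mul(3, Pow(Add(-368, q), -1), Add(-838, l))))
Add(Function('t')(1241, -322), 2149071) = Add(Mul(3, Pow(Add(-368, 1241), -1), Add(1738, -322, Mul(-7, 1241))), 2149071) = Add(Mul(3, Pow(873, -1), Add(1738, -322, -8687)), 2149071) = Add(Mul(3, Rational(1, 873), -7271), 2149071) = Add(Rational(-7271, 291), 2149071) = Rational(625372390, 291)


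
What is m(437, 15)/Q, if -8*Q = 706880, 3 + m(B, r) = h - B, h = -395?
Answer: 167/17672 ≈ 0.0094500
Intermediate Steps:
m(B, r) = -398 - B (m(B, r) = -3 + (-395 - B) = -398 - B)
Q = -88360 (Q = -1/8*706880 = -88360)
m(437, 15)/Q = (-398 - 1*437)/(-88360) = (-398 - 437)*(-1/88360) = -835*(-1/88360) = 167/17672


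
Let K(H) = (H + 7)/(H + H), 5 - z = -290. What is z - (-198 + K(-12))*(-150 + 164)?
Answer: 36769/12 ≈ 3064.1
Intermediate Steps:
z = 295 (z = 5 - 1*(-290) = 5 + 290 = 295)
K(H) = (7 + H)/(2*H) (K(H) = (7 + H)/((2*H)) = (7 + H)*(1/(2*H)) = (7 + H)/(2*H))
z - (-198 + K(-12))*(-150 + 164) = 295 - (-198 + (½)*(7 - 12)/(-12))*(-150 + 164) = 295 - (-198 + (½)*(-1/12)*(-5))*14 = 295 - (-198 + 5/24)*14 = 295 - (-4747)*14/24 = 295 - 1*(-33229/12) = 295 + 33229/12 = 36769/12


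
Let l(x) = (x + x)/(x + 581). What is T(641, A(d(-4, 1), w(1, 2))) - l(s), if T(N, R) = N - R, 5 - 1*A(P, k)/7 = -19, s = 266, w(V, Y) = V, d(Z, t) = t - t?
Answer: 57157/121 ≈ 472.37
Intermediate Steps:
d(Z, t) = 0
A(P, k) = 168 (A(P, k) = 35 - 7*(-19) = 35 + 133 = 168)
l(x) = 2*x/(581 + x) (l(x) = (2*x)/(581 + x) = 2*x/(581 + x))
T(641, A(d(-4, 1), w(1, 2))) - l(s) = (641 - 1*168) - 2*266/(581 + 266) = (641 - 168) - 2*266/847 = 473 - 2*266/847 = 473 - 1*76/121 = 473 - 76/121 = 57157/121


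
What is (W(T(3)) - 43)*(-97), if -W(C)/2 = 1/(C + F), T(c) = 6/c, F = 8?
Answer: 20952/5 ≈ 4190.4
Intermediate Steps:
W(C) = -2/(8 + C) (W(C) = -2/(C + 8) = -2/(8 + C))
(W(T(3)) - 43)*(-97) = (-2/(8 + 6/3) - 43)*(-97) = (-2/(8 + 6*(⅓)) - 43)*(-97) = (-2/(8 + 2) - 43)*(-97) = (-2/10 - 43)*(-97) = (-2*⅒ - 43)*(-97) = (-⅕ - 43)*(-97) = -216/5*(-97) = 20952/5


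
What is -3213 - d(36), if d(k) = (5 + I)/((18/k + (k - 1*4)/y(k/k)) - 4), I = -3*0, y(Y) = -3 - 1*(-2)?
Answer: -228113/71 ≈ -3212.9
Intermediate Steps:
y(Y) = -1 (y(Y) = -3 + 2 = -1)
I = 0
d(k) = 5/(-k + 18/k) (d(k) = (5 + 0)/((18/k + (k - 1*4)/(-1)) - 4) = 5/((18/k + (k - 4)*(-1)) - 4) = 5/((18/k + (-4 + k)*(-1)) - 4) = 5/((18/k + (4 - k)) - 4) = 5/((4 - k + 18/k) - 4) = 5/(-k + 18/k))
-3213 - d(36) = -3213 - 5*36/(18 - 1*36**2) = -3213 - 5*36/(18 - 1*1296) = -3213 - 5*36/(18 - 1296) = -3213 - 5*36/(-1278) = -3213 - 5*36*(-1)/1278 = -3213 - 1*(-10/71) = -3213 + 10/71 = -228113/71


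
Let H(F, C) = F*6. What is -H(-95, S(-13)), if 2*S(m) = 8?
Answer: 570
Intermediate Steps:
S(m) = 4 (S(m) = (½)*8 = 4)
H(F, C) = 6*F
-H(-95, S(-13)) = -6*(-95) = -1*(-570) = 570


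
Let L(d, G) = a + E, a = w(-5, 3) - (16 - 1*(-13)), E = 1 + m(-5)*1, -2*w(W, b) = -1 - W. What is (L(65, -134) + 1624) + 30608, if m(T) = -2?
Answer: 32200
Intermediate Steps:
w(W, b) = ½ + W/2 (w(W, b) = -(-1 - W)/2 = ½ + W/2)
E = -1 (E = 1 - 2*1 = 1 - 2 = -1)
a = -31 (a = (½ + (½)*(-5)) - (16 - 1*(-13)) = (½ - 5/2) - (16 + 13) = -2 - 1*29 = -2 - 29 = -31)
L(d, G) = -32 (L(d, G) = -31 - 1 = -32)
(L(65, -134) + 1624) + 30608 = (-32 + 1624) + 30608 = 1592 + 30608 = 32200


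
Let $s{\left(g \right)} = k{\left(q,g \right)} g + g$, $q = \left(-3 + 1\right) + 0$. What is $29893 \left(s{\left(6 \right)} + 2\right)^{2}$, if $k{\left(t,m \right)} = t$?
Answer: $478288$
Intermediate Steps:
$q = -2$ ($q = -2 + 0 = -2$)
$s{\left(g \right)} = - g$ ($s{\left(g \right)} = - 2 g + g = - g$)
$29893 \left(s{\left(6 \right)} + 2\right)^{2} = 29893 \left(\left(-1\right) 6 + 2\right)^{2} = 29893 \left(-6 + 2\right)^{2} = 29893 \left(-4\right)^{2} = 29893 \cdot 16 = 478288$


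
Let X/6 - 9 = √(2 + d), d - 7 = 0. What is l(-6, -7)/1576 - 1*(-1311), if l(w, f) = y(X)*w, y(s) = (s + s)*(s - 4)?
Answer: 250923/197 ≈ 1273.7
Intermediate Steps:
d = 7 (d = 7 + 0 = 7)
X = 72 (X = 54 + 6*√(2 + 7) = 54 + 6*√9 = 54 + 6*3 = 54 + 18 = 72)
y(s) = 2*s*(-4 + s) (y(s) = (2*s)*(-4 + s) = 2*s*(-4 + s))
l(w, f) = 9792*w (l(w, f) = (2*72*(-4 + 72))*w = (2*72*68)*w = 9792*w)
l(-6, -7)/1576 - 1*(-1311) = (9792*(-6))/1576 - 1*(-1311) = -58752*1/1576 + 1311 = -7344/197 + 1311 = 250923/197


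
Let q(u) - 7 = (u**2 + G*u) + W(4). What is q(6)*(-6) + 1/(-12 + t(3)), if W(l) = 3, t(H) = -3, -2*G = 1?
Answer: -3871/15 ≈ -258.07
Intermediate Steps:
G = -1/2 (G = -1/2*1 = -1/2 ≈ -0.50000)
q(u) = 10 + u**2 - u/2 (q(u) = 7 + ((u**2 - u/2) + 3) = 7 + (3 + u**2 - u/2) = 10 + u**2 - u/2)
q(6)*(-6) + 1/(-12 + t(3)) = (10 + 6**2 - 1/2*6)*(-6) + 1/(-12 - 3) = (10 + 36 - 3)*(-6) + 1/(-15) = 43*(-6) - 1/15 = -258 - 1/15 = -3871/15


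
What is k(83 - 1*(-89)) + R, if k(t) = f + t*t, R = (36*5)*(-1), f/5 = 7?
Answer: 29439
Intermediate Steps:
f = 35 (f = 5*7 = 35)
R = -180 (R = 180*(-1) = -180)
k(t) = 35 + t² (k(t) = 35 + t*t = 35 + t²)
k(83 - 1*(-89)) + R = (35 + (83 - 1*(-89))²) - 180 = (35 + (83 + 89)²) - 180 = (35 + 172²) - 180 = (35 + 29584) - 180 = 29619 - 180 = 29439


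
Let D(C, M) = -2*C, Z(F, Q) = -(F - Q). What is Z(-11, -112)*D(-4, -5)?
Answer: -808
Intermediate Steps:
Z(F, Q) = Q - F
Z(-11, -112)*D(-4, -5) = (-112 - 1*(-11))*(-2*(-4)) = (-112 + 11)*8 = -101*8 = -808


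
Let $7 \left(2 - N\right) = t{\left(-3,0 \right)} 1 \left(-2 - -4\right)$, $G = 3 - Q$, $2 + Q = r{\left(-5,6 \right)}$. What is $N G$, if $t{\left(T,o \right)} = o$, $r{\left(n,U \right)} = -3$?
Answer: $16$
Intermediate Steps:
$Q = -5$ ($Q = -2 - 3 = -5$)
$G = 8$ ($G = 3 - -5 = 3 + 5 = 8$)
$N = 2$ ($N = 2 - \frac{0 \cdot 1 \left(-2 - -4\right)}{7} = 2 - \frac{0 \left(-2 + 4\right)}{7} = 2 - \frac{0 \cdot 2}{7} = 2 - 0 = 2 + 0 = 2$)
$N G = 2 \cdot 8 = 16$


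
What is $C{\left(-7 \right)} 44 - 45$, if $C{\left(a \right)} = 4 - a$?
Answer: $439$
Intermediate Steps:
$C{\left(-7 \right)} 44 - 45 = \left(4 - -7\right) 44 - 45 = \left(4 + 7\right) 44 - 45 = 11 \cdot 44 - 45 = 484 - 45 = 439$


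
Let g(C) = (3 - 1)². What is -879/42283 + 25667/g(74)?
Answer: 1085274245/169132 ≈ 6416.7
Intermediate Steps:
g(C) = 4 (g(C) = 2² = 4)
-879/42283 + 25667/g(74) = -879/42283 + 25667/4 = 1085274245/169132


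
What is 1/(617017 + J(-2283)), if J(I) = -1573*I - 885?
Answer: 1/4207291 ≈ 2.3768e-7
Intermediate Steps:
J(I) = -885 - 1573*I
1/(617017 + J(-2283)) = 1/(617017 + (-885 - 1573*(-2283))) = 1/(617017 + (-885 + 3591159)) = 1/(617017 + 3590274) = 1/4207291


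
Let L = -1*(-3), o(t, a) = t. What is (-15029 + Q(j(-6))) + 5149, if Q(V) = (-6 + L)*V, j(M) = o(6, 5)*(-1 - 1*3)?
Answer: -9808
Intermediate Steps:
L = 3
j(M) = -24 (j(M) = 6*(-1 - 1*3) = 6*(-1 - 3) = 6*(-4) = -24)
Q(V) = -3*V (Q(V) = (-6 + 3)*V = -3*V)
(-15029 + Q(j(-6))) + 5149 = (-15029 - 3*(-24)) + 5149 = (-15029 + 72) + 5149 = -14957 + 5149 = -9808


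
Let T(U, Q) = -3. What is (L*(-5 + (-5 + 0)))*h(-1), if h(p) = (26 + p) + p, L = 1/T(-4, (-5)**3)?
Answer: 80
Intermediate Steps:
L = -1/3 (L = 1/(-3) = -1/3 ≈ -0.33333)
h(p) = 26 + 2*p
(L*(-5 + (-5 + 0)))*h(-1) = (-(-5 + (-5 + 0))/3)*(26 + 2*(-1)) = (-(-5 - 5)/3)*(26 - 2) = -1/3*(-10)*24 = (10/3)*24 = 80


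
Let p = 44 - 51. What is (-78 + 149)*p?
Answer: -497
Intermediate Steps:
p = -7
(-78 + 149)*p = (-78 + 149)*(-7) = 71*(-7) = -497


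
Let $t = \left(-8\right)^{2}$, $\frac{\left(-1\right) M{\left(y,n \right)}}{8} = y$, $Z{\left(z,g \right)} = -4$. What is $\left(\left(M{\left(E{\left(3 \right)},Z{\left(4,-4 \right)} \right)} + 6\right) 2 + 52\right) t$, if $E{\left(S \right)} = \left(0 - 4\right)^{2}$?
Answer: $-12288$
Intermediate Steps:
$E{\left(S \right)} = 16$ ($E{\left(S \right)} = \left(0 + \left(-5 + 1\right)\right)^{2} = \left(0 - 4\right)^{2} = \left(-4\right)^{2} = 16$)
$M{\left(y,n \right)} = - 8 y$
$t = 64$
$\left(\left(M{\left(E{\left(3 \right)},Z{\left(4,-4 \right)} \right)} + 6\right) 2 + 52\right) t = \left(\left(\left(-8\right) 16 + 6\right) 2 + 52\right) 64 = \left(\left(-128 + 6\right) 2 + 52\right) 64 = \left(\left(-122\right) 2 + 52\right) 64 = \left(-244 + 52\right) 64 = \left(-192\right) 64 = -12288$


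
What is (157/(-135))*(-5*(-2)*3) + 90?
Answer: 496/9 ≈ 55.111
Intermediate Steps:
(157/(-135))*(-5*(-2)*3) + 90 = (157*(-1/135))*(10*3) + 90 = -157/135*30 + 90 = -314/9 + 90 = 496/9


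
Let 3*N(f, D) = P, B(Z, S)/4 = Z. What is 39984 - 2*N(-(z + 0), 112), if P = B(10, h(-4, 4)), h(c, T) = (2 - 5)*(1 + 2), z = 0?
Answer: 119872/3 ≈ 39957.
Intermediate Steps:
h(c, T) = -9 (h(c, T) = -3*3 = -9)
B(Z, S) = 4*Z
P = 40 (P = 4*10 = 40)
N(f, D) = 40/3 (N(f, D) = (⅓)*40 = 40/3)
39984 - 2*N(-(z + 0), 112) = 39984 - 2*40/3 = 39984 - 80/3 = 119872/3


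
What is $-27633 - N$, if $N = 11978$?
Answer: $-39611$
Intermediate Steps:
$-27633 - N = -27633 - 11978 = -39611$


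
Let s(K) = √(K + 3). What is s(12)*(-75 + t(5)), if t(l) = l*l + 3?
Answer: -47*√15 ≈ -182.03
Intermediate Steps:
t(l) = 3 + l² (t(l) = l² + 3 = 3 + l²)
s(K) = √(3 + K)
s(12)*(-75 + t(5)) = √(3 + 12)*(-75 + (3 + 5²)) = √15*(-75 + (3 + 25)) = √15*(-75 + 28) = √15*(-47) = -47*√15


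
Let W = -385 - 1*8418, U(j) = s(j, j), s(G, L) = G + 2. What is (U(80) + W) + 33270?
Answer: 24549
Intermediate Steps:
s(G, L) = 2 + G
U(j) = 2 + j
W = -8803 (W = -385 - 8418 = -8803)
(U(80) + W) + 33270 = ((2 + 80) - 8803) + 33270 = (82 - 8803) + 33270 = -8721 + 33270 = 24549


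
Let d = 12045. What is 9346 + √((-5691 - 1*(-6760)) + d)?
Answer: 9346 + √13114 ≈ 9460.5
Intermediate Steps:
9346 + √((-5691 - 1*(-6760)) + d) = 9346 + √((-5691 - 1*(-6760)) + 12045) = 9346 + √((-5691 + 6760) + 12045) = 9346 + √(1069 + 12045) = 9346 + √13114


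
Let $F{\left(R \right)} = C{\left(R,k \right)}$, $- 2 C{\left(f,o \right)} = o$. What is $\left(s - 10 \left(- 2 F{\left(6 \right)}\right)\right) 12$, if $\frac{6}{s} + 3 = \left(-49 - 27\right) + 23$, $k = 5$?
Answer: $- \frac{4209}{7} \approx -601.29$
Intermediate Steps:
$C{\left(f,o \right)} = - \frac{o}{2}$
$F{\left(R \right)} = - \frac{5}{2}$ ($F{\left(R \right)} = \left(- \frac{1}{2}\right) 5 = - \frac{5}{2}$)
$s = - \frac{3}{28}$ ($s = \frac{6}{-3 + \left(\left(-49 - 27\right) + 23\right)} = \frac{6}{-3 + \left(-76 + 23\right)} = \frac{6}{-3 - 53} = \frac{6}{-56} = 6 \left(- \frac{1}{56}\right) = - \frac{3}{28} \approx -0.10714$)
$\left(s - 10 \left(- 2 F{\left(6 \right)}\right)\right) 12 = \left(- \frac{3}{28} - 10 \left(\left(-2\right) \left(- \frac{5}{2}\right)\right)\right) 12 = \left(- \frac{3}{28} - 50\right) 12 = \left(- \frac{1403}{28}\right) 12 = - \frac{4209}{7}$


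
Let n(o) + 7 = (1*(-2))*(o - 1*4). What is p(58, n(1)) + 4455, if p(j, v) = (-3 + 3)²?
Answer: 4455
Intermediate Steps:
n(o) = 1 - 2*o (n(o) = -7 + (1*(-2))*(o - 1*4) = -7 - 2*(o - 4) = -7 - 2*(-4 + o) = -7 + (8 - 2*o) = 1 - 2*o)
p(j, v) = 0 (p(j, v) = 0² = 0)
p(58, n(1)) + 4455 = 0 + 4455 = 4455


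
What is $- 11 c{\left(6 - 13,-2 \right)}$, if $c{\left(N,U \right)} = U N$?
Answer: $-154$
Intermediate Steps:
$c{\left(N,U \right)} = N U$
$- 11 c{\left(6 - 13,-2 \right)} = - 11 \left(6 - 13\right) \left(-2\right) = - 11 \left(\left(-7\right) \left(-2\right)\right) = \left(-11\right) 14 = -154$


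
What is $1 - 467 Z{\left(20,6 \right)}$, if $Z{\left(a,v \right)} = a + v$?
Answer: $-12141$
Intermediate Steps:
$1 - 467 Z{\left(20,6 \right)} = 1 - 467 \left(20 + 6\right) = 1 - 12142 = -12141$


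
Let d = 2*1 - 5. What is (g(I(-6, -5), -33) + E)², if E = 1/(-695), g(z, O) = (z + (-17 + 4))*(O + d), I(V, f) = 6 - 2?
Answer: 50705582041/483025 ≈ 1.0498e+5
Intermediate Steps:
d = -3 (d = 2 - 5 = -3)
I(V, f) = 4
g(z, O) = (-13 + z)*(-3 + O) (g(z, O) = (z + (-17 + 4))*(O - 3) = (z - 13)*(-3 + O) = (-13 + z)*(-3 + O))
E = -1/695 ≈ -0.0014388
(g(I(-6, -5), -33) + E)² = ((39 - 13*(-33) - 3*4 - 33*4) - 1/695)² = ((39 + 429 - 12 - 132) - 1/695)² = (324 - 1/695)² = (225179/695)² = 50705582041/483025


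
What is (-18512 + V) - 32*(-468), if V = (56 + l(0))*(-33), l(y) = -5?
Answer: -5219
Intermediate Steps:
V = -1683 (V = (56 - 5)*(-33) = 51*(-33) = -1683)
(-18512 + V) - 32*(-468) = (-18512 - 1683) - 32*(-468) = -20195 + 14976 = -5219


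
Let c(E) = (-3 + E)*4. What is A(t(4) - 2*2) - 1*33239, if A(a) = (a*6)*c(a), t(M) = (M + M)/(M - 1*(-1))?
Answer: -823199/25 ≈ -32928.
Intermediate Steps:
c(E) = -12 + 4*E
t(M) = 2*M/(1 + M) (t(M) = (2*M)/(M + 1) = (2*M)/(1 + M) = 2*M/(1 + M))
A(a) = 6*a*(-12 + 4*a) (A(a) = (a*6)*(-12 + 4*a) = (6*a)*(-12 + 4*a) = 6*a*(-12 + 4*a))
A(t(4) - 2*2) - 1*33239 = 24*(2*4/(1 + 4) - 2*2)*(-3 + (2*4/(1 + 4) - 2*2)) - 1*33239 = 24*(2*4/5 - 4)*(-3 + (2*4/5 - 4)) - 33239 = 24*(2*4*(⅕) - 4)*(-3 + (2*4*(⅕) - 4)) - 33239 = 24*(8/5 - 4)*(-3 + (8/5 - 4)) - 33239 = 24*(-12/5)*(-3 - 12/5) - 33239 = 24*(-12/5)*(-27/5) - 33239 = 7776/25 - 33239 = -823199/25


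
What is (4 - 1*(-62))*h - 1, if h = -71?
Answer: -4687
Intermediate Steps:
(4 - 1*(-62))*h - 1 = (4 - 1*(-62))*(-71) - 1 = (4 + 62)*(-71) - 1 = 66*(-71) - 1 = -4686 - 1 = -4687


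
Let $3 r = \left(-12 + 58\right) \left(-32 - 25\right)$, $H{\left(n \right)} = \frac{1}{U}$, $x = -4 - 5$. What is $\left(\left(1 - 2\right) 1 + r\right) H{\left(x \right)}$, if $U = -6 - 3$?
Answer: $\frac{875}{9} \approx 97.222$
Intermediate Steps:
$x = -9$
$U = -9$
$H{\left(n \right)} = - \frac{1}{9}$ ($H{\left(n \right)} = \frac{1}{-9} = - \frac{1}{9}$)
$r = -874$ ($r = \frac{\left(-12 + 58\right) \left(-32 - 25\right)}{3} = \frac{46 \left(-57\right)}{3} = \frac{1}{3} \left(-2622\right) = -874$)
$\left(\left(1 - 2\right) 1 + r\right) H{\left(x \right)} = \left(\left(1 - 2\right) 1 - 874\right) \left(- \frac{1}{9}\right) = \left(\left(-1\right) 1 - 874\right) \left(- \frac{1}{9}\right) = \left(-1 - 874\right) \left(- \frac{1}{9}\right) = \left(-875\right) \left(- \frac{1}{9}\right) = \frac{875}{9}$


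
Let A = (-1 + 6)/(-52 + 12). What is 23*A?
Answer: -23/8 ≈ -2.8750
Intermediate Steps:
A = -⅛ (A = 5/(-40) = 5*(-1/40) = -⅛ ≈ -0.12500)
23*A = 23*(-⅛) = -23/8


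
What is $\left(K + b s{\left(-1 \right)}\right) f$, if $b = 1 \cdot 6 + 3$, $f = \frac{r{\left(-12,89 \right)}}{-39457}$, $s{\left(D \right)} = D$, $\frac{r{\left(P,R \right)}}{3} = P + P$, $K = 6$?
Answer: $- \frac{216}{39457} \approx -0.0054743$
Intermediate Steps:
$r{\left(P,R \right)} = 6 P$ ($r{\left(P,R \right)} = 3 \left(P + P\right) = 3 \cdot 2 P = 6 P$)
$f = \frac{72}{39457}$ ($f = \frac{6 \left(-12\right)}{-39457} = \left(-72\right) \left(- \frac{1}{39457}\right) = \frac{72}{39457} \approx 0.0018248$)
$b = 9$ ($b = 6 + 3 = 9$)
$\left(K + b s{\left(-1 \right)}\right) f = \left(6 + 9 \left(-1\right)\right) \frac{72}{39457} = \left(6 - 9\right) \frac{72}{39457} = \left(-3\right) \frac{72}{39457} = - \frac{216}{39457}$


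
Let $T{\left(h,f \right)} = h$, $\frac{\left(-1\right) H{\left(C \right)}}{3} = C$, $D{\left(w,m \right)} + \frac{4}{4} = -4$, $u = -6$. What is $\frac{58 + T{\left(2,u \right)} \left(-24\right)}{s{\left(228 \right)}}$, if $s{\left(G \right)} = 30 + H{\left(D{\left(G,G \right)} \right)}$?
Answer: $\frac{2}{9} \approx 0.22222$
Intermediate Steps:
$D{\left(w,m \right)} = -5$ ($D{\left(w,m \right)} = -1 - 4 = -5$)
$H{\left(C \right)} = - 3 C$
$s{\left(G \right)} = 45$ ($s{\left(G \right)} = 30 - -15 = 30 + 15 = 45$)
$\frac{58 + T{\left(2,u \right)} \left(-24\right)}{s{\left(228 \right)}} = \frac{58 + 2 \left(-24\right)}{45} = \left(58 - 48\right) \frac{1}{45} = 10 \cdot \frac{1}{45} = \frac{2}{9}$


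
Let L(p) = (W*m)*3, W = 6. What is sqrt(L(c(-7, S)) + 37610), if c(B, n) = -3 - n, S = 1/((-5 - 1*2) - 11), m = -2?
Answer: sqrt(37574) ≈ 193.84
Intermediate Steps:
S = -1/18 (S = 1/((-5 - 2) - 11) = 1/(-7 - 11) = 1/(-18) = -1/18 ≈ -0.055556)
L(p) = -36 (L(p) = (6*(-2))*3 = -12*3 = -36)
sqrt(L(c(-7, S)) + 37610) = sqrt(-36 + 37610) = sqrt(37574)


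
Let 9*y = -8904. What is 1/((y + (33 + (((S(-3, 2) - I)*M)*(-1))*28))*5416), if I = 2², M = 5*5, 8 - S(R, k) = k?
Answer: -3/38285704 ≈ -7.8358e-8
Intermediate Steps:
S(R, k) = 8 - k
M = 25
y = -2968/3 (y = (⅑)*(-8904) = -2968/3 ≈ -989.33)
I = 4
1/((y + (33 + (((S(-3, 2) - I)*M)*(-1))*28))*5416) = 1/((-2968/3 + (33 + ((((8 - 1*2) - 1*4)*25)*(-1))*28))*5416) = (1/5416)/(-2968/3 + (33 + ((((8 - 2) - 4)*25)*(-1))*28)) = (1/5416)/(-2968/3 + (33 + (((6 - 4)*25)*(-1))*28)) = (1/5416)/(-2968/3 + (33 + ((2*25)*(-1))*28)) = (1/5416)/(-2968/3 + (33 + (50*(-1))*28)) = (1/5416)/(-2968/3 + (33 - 50*28)) = (1/5416)/(-2968/3 + (33 - 1400)) = (1/5416)/(-2968/3 - 1367) = (1/5416)/(-7069/3) = -3/7069*1/5416 = -3/38285704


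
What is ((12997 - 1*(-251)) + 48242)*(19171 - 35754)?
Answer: -1019688670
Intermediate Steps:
((12997 - 1*(-251)) + 48242)*(19171 - 35754) = ((12997 + 251) + 48242)*(-16583) = (13248 + 48242)*(-16583) = 61490*(-16583) = -1019688670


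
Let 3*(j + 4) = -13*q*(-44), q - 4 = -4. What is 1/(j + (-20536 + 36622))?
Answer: 1/16082 ≈ 6.2181e-5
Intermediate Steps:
q = 0 (q = 4 - 4 = 0)
j = -4 (j = -4 + (-13*0*(-44))/3 = -4 + (0*(-44))/3 = -4 + (⅓)*0 = -4 + 0 = -4)
1/(j + (-20536 + 36622)) = 1/(-4 + (-20536 + 36622)) = 1/(-4 + 16086) = 1/16082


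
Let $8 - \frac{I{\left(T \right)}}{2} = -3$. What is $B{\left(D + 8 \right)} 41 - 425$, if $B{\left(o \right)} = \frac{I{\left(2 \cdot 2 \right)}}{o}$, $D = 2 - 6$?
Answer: $- \frac{399}{2} \approx -199.5$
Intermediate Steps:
$D = -4$ ($D = 2 - 6 = -4$)
$I{\left(T \right)} = 22$ ($I{\left(T \right)} = 16 - -6 = 16 + 6 = 22$)
$B{\left(o \right)} = \frac{22}{o}$
$B{\left(D + 8 \right)} 41 - 425 = \frac{22}{-4 + 8} \cdot 41 - 425 = \frac{22}{4} \cdot 41 - 425 = 22 \cdot \frac{1}{4} \cdot 41 - 425 = \frac{11}{2} \cdot 41 - 425 = \frac{451}{2} - 425 = - \frac{399}{2}$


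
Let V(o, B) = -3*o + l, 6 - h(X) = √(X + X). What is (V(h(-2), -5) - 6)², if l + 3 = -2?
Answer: 805 - 348*I ≈ 805.0 - 348.0*I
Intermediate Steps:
l = -5 (l = -3 - 2 = -5)
h(X) = 6 - √2*√X (h(X) = 6 - √(X + X) = 6 - √(2*X) = 6 - √2*√X)
V(o, B) = -5 - 3*o (V(o, B) = -3*o - 5 = -5 - 3*o)
(V(h(-2), -5) - 6)² = ((-5 - 3*(6 - √2*√(-2))) - 6)² = ((-5 - 3*(6 - √2*I*√2)) - 6)² = ((-5 - 3*(6 - 2*I)) - 6)² = ((-5 + (-18 + 6*I)) - 6)² = ((-23 + 6*I) - 6)² = (-29 + 6*I)²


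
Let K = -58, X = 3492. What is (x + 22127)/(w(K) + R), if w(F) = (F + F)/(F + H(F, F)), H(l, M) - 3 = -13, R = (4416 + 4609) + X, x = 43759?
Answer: 560031/106409 ≈ 5.2630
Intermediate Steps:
R = 12517 (R = (4416 + 4609) + 3492 = 9025 + 3492 = 12517)
H(l, M) = -10 (H(l, M) = 3 - 13 = -10)
w(F) = 2*F/(-10 + F) (w(F) = (F + F)/(F - 10) = (2*F)/(-10 + F) = 2*F/(-10 + F))
(x + 22127)/(w(K) + R) = (43759 + 22127)/(2*(-58)/(-10 - 58) + 12517) = 65886/(2*(-58)/(-68) + 12517) = 65886/(2*(-58)*(-1/68) + 12517) = 65886/(29/17 + 12517) = 65886/(212818/17) = 65886*(17/212818) = 560031/106409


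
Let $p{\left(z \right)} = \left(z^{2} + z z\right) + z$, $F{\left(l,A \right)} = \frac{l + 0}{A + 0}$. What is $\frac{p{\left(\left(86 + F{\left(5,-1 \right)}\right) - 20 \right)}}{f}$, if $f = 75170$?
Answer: $\frac{7503}{75170} \approx 0.099814$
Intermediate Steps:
$F{\left(l,A \right)} = \frac{l}{A}$
$p{\left(z \right)} = z + 2 z^{2}$ ($p{\left(z \right)} = \left(z^{2} + z^{2}\right) + z = 2 z^{2} + z = z + 2 z^{2}$)
$\frac{p{\left(\left(86 + F{\left(5,-1 \right)}\right) - 20 \right)}}{f} = \frac{\left(\left(86 + \frac{5}{-1}\right) - 20\right) \left(1 + 2 \left(\left(86 + \frac{5}{-1}\right) - 20\right)\right)}{75170} = \left(\left(86 + 5 \left(-1\right)\right) - 20\right) \left(1 + 2 \left(\left(86 + 5 \left(-1\right)\right) - 20\right)\right) \frac{1}{75170} = \left(\left(86 - 5\right) - 20\right) \left(1 + 2 \left(\left(86 - 5\right) - 20\right)\right) \frac{1}{75170} = \left(81 - 20\right) \left(1 + 2 \left(81 - 20\right)\right) \frac{1}{75170} = 61 \left(1 + 2 \cdot 61\right) \frac{1}{75170} = 61 \left(1 + 122\right) \frac{1}{75170} = 61 \cdot 123 \cdot \frac{1}{75170} = 7503 \cdot \frac{1}{75170} = \frac{7503}{75170}$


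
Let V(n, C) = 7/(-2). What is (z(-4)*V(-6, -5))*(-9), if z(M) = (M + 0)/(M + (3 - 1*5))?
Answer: 21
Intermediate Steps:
z(M) = M/(-2 + M) (z(M) = M/(M + (3 - 5)) = M/(M - 2) = M/(-2 + M))
V(n, C) = -7/2 (V(n, C) = 7*(-½) = -7/2)
(z(-4)*V(-6, -5))*(-9) = (-4/(-2 - 4)*(-7/2))*(-9) = (-4/(-6)*(-7/2))*(-9) = (-4*(-⅙)*(-7/2))*(-9) = ((⅔)*(-7/2))*(-9) = -7/3*(-9) = 21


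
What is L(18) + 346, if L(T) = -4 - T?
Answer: 324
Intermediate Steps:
L(18) + 346 = (-4 - 1*18) + 346 = (-4 - 18) + 346 = -22 + 346 = 324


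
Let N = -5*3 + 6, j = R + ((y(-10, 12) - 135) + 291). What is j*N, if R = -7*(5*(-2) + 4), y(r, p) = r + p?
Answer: -1800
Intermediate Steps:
y(r, p) = p + r
R = 42 (R = -7*(-10 + 4) = -7*(-6) = 42)
j = 200 (j = 42 + (((12 - 10) - 135) + 291) = 42 + ((2 - 135) + 291) = 42 + (-133 + 291) = 42 + 158 = 200)
N = -9 (N = -15 + 6 = -9)
j*N = 200*(-9) = -1800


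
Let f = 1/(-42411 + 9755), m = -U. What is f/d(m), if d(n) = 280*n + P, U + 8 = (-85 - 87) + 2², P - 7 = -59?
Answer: -1/1607589568 ≈ -6.2205e-10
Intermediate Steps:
P = -52 (P = 7 - 59 = -52)
U = -176 (U = -8 + ((-85 - 87) + 2²) = -8 + (-172 + 4) = -8 - 168 = -176)
m = 176 (m = -1*(-176) = 176)
d(n) = -52 + 280*n (d(n) = 280*n - 52 = -52 + 280*n)
f = -1/32656 (f = 1/(-32656) = -1/32656 ≈ -3.0622e-5)
f/d(m) = -1/(32656*(-52 + 280*176)) = -1/(32656*(-52 + 49280)) = -1/32656/49228 = -1/32656*1/49228 = -1/1607589568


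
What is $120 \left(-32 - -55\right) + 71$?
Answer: $2831$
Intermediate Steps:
$120 \left(-32 - -55\right) + 71 = 120 \left(-32 + 55\right) + 71 = 120 \cdot 23 + 71 = 2760 + 71 = 2831$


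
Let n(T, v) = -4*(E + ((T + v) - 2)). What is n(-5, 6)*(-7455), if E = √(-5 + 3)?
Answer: -29820 + 29820*I*√2 ≈ -29820.0 + 42172.0*I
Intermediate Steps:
E = I*√2 (E = √(-2) = I*√2 ≈ 1.4142*I)
n(T, v) = 8 - 4*T - 4*v - 4*I*√2 (n(T, v) = -4*(I*√2 + ((T + v) - 2)) = -4*(I*√2 + (-2 + T + v)) = -4*(-2 + T + v + I*√2) = 8 - 4*T - 4*v - 4*I*√2)
n(-5, 6)*(-7455) = (8 - 4*(-5) - 4*6 - 4*I*√2)*(-7455) = (8 + 20 - 24 - 4*I*√2)*(-7455) = (4 - 4*I*√2)*(-7455) = -29820 + 29820*I*√2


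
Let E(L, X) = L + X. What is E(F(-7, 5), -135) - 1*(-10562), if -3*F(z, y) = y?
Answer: 31276/3 ≈ 10425.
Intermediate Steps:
F(z, y) = -y/3
E(F(-7, 5), -135) - 1*(-10562) = (-⅓*5 - 135) - 1*(-10562) = (-5/3 - 135) + 10562 = -410/3 + 10562 = 31276/3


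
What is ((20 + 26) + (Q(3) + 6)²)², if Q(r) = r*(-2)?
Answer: 2116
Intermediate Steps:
Q(r) = -2*r
((20 + 26) + (Q(3) + 6)²)² = ((20 + 26) + (-2*3 + 6)²)² = (46 + (-6 + 6)²)² = (46 + 0²)² = (46 + 0)² = 46² = 2116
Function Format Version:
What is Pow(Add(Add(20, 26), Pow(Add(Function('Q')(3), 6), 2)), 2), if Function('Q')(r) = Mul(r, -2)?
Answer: 2116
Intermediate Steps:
Function('Q')(r) = Mul(-2, r)
Pow(Add(Add(20, 26), Pow(Add(Function('Q')(3), 6), 2)), 2) = Pow(Add(Add(20, 26), Pow(Add(Mul(-2, 3), 6), 2)), 2) = Pow(Add(46, Pow(Add(-6, 6), 2)), 2) = Pow(Add(46, Pow(0, 2)), 2) = Pow(Add(46, 0), 2) = Pow(46, 2) = 2116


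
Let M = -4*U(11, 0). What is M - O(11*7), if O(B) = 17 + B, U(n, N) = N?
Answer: -94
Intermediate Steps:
M = 0 (M = -4*0 = 0)
M - O(11*7) = 0 - (17 + 11*7) = 0 - (17 + 77) = 0 - 1*94 = 0 - 94 = -94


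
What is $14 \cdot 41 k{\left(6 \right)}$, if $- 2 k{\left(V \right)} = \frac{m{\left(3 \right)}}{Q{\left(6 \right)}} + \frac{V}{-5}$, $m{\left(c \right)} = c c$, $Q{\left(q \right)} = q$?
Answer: $- \frac{861}{10} \approx -86.1$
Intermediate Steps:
$m{\left(c \right)} = c^{2}$
$k{\left(V \right)} = - \frac{3}{4} + \frac{V}{10}$ ($k{\left(V \right)} = - \frac{\frac{3^{2}}{6} + \frac{V}{-5}}{2} = - \frac{9 \cdot \frac{1}{6} + V \left(- \frac{1}{5}\right)}{2} = - \frac{\frac{3}{2} - \frac{V}{5}}{2} = - \frac{3}{4} + \frac{V}{10}$)
$14 \cdot 41 k{\left(6 \right)} = 14 \cdot 41 \left(- \frac{3}{4} + \frac{1}{10} \cdot 6\right) = 574 \left(- \frac{3}{4} + \frac{3}{5}\right) = 574 \left(- \frac{3}{20}\right) = - \frac{861}{10}$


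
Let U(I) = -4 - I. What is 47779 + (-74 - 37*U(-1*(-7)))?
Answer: 48112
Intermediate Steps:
47779 + (-74 - 37*U(-1*(-7))) = 47779 + (-74 - 37*(-4 - (-1)*(-7))) = 47779 + (-74 - 37*(-4 - 1*7)) = 47779 + (-74 - 37*(-4 - 7)) = 47779 + (-74 - 37*(-11)) = 47779 + (-74 + 407) = 47779 + 333 = 48112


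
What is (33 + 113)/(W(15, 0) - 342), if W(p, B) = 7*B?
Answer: -73/171 ≈ -0.42690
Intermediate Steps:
(33 + 113)/(W(15, 0) - 342) = (33 + 113)/(7*0 - 342) = 146/(0 - 342) = 146/(-342) = 146*(-1/342) = -73/171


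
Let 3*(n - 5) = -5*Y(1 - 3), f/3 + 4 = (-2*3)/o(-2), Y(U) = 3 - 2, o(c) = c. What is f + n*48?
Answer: 157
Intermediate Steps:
Y(U) = 1
f = -3 (f = -12 + 3*(-2*3/(-2)) = -12 + 3*(-6*(-½)) = -12 + 3*3 = -12 + 9 = -3)
n = 10/3 (n = 5 + (-5*1)/3 = 5 + (⅓)*(-5) = 5 - 5/3 = 10/3 ≈ 3.3333)
f + n*48 = -3 + (10/3)*48 = -3 + 160 = 157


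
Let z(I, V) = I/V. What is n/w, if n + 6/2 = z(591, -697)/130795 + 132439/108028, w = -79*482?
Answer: 17471210663723/375002692185547160 ≈ 4.6590e-5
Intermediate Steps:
w = -38078
n = -17471210663723/9848277015220 (n = -3 + ((591/(-697))/130795 + 132439/108028) = -3 + ((591*(-1/697))*(1/130795) + 132439*(1/108028)) = -3 + (-591/697*1/130795 + 132439/108028) = -3 + (-591/91164115 + 132439/108028) = -3 + 12073620381937/9848277015220 = -17471210663723/9848277015220 ≈ -1.7740)
n/w = -17471210663723/9848277015220/(-38078) = -17471210663723/9848277015220*(-1/38078) = 17471210663723/375002692185547160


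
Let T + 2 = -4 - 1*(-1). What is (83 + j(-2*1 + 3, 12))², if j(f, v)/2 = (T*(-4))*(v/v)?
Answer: 15129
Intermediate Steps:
T = -5 (T = -2 + (-4 - 1*(-1)) = -2 + (-4 + 1) = -2 - 3 = -5)
j(f, v) = 40 (j(f, v) = 2*((-5*(-4))*(v/v)) = 2*(20*1) = 2*20 = 40)
(83 + j(-2*1 + 3, 12))² = (83 + 40)² = 123² = 15129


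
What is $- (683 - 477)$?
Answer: $-206$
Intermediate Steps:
$- (683 - 477) = \left(-1\right) 206 = -206$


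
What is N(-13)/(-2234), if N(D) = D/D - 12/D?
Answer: -25/29042 ≈ -0.00086082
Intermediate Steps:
N(D) = 1 - 12/D
N(-13)/(-2234) = ((-12 - 13)/(-13))/(-2234) = -(-1)*(-25)/29042 = -1/2234*25/13 = -25/29042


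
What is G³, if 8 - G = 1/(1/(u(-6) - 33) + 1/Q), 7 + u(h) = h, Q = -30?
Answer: 122763473/6859 ≈ 17898.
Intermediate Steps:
u(h) = -7 + h
G = 497/19 (G = 8 - 1/(1/((-7 - 6) - 33) + 1/(-30)) = 8 - 1/(1/(-13 - 33) - 1/30) = 8 - 1/(1/(-46) - 1/30) = 8 - 1/(-1/46 - 1/30) = 8 - 1/(-19/345) = 8 - 1*(-345/19) = 8 + 345/19 = 497/19 ≈ 26.158)
G³ = (497/19)³ = 122763473/6859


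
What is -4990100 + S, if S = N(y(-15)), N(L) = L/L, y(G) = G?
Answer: -4990099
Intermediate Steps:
N(L) = 1
S = 1
-4990100 + S = -4990100 + 1 = -4990099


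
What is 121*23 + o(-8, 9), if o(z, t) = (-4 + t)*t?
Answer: 2828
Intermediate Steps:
o(z, t) = t*(-4 + t)
121*23 + o(-8, 9) = 121*23 + 9*(-4 + 9) = 2783 + 9*5 = 2783 + 45 = 2828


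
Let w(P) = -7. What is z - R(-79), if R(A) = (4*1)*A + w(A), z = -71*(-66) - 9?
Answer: 5000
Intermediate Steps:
z = 4677 (z = 4686 - 9 = 4677)
R(A) = -7 + 4*A (R(A) = (4*1)*A - 7 = 4*A - 7 = -7 + 4*A)
z - R(-79) = 4677 - (-7 + 4*(-79)) = 4677 - (-7 - 316) = 4677 - 1*(-323) = 4677 + 323 = 5000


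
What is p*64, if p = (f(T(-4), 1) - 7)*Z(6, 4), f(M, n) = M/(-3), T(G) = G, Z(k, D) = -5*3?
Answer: 5440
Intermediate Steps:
Z(k, D) = -15
f(M, n) = -M/3 (f(M, n) = M*(-⅓) = -M/3)
p = 85 (p = (-⅓*(-4) - 7)*(-15) = (4/3 - 7)*(-15) = -17/3*(-15) = 85)
p*64 = 85*64 = 5440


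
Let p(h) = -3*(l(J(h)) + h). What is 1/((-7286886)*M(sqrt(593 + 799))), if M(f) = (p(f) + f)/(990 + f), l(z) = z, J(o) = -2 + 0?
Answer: 727/3359254446 + 331*sqrt(87)/1679627223 ≈ 2.0545e-6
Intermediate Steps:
J(o) = -2
p(h) = 6 - 3*h (p(h) = -3*(-2 + h) = 6 - 3*h)
M(f) = (6 - 2*f)/(990 + f) (M(f) = ((6 - 3*f) + f)/(990 + f) = (6 - 2*f)/(990 + f))
1/((-7286886)*M(sqrt(593 + 799))) = 1/((-7286886)*((2*(3 - sqrt(593 + 799))/(990 + sqrt(593 + 799))))) = -(990 + sqrt(1392))/(2*(3 - sqrt(1392)))/7286886 = -(990 + 4*sqrt(87))/(2*(3 - 4*sqrt(87)))/7286886 = -(990 + 4*sqrt(87))/(14573772*(3 - 4*sqrt(87)))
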